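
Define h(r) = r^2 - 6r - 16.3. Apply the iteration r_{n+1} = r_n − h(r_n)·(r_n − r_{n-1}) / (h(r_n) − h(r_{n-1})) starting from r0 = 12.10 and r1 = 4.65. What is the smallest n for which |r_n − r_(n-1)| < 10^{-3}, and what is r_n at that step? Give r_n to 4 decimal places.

h(12.10) = 57.510000, h(4.65) = -22.577500
r2 = 4.650000 − (-22.577500)·(-7.450000)/(-80.087500) = 6.750233;  |Δ| = 2.100233
h(6.750233) = -11.235756
r3 = 6.750233 − (-11.235756)·(2.100233)/(11.341744) = 8.830838;  |Δ| = 2.080606
h(8.830838) = 8.698677
r4 = 8.830838 − 8.698677·(2.080606)/(19.934433) = 7.922936;  |Δ| = 0.907902
h(7.922936) = -1.064700
r5 = 7.922936 − (-1.064700)·(-0.907902)/(-9.763378) = 8.021943;  |Δ| = 0.099007
h(8.021943) = -0.080086
r6 = 8.021943 − (-0.080086)·(0.099007)/(0.984614) = 8.029996;  |Δ| = 0.008053
h(8.029996) = 0.000862
r7 = 8.029996 − 0.000862·(0.008053)/(0.080949) = 8.029910;  |Δ| = 0.000086
|r7 − r6| = 0.000086 < 10^{-3}

n = 7, r_n = 8.0299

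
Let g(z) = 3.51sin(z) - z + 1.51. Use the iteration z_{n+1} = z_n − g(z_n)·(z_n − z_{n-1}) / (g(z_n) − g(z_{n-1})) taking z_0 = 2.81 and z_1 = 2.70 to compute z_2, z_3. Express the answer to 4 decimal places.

2.7730, 2.7734

g(2.81) = -0.157322, g(2.70) = 0.310103
z_2 = 2.700000 − 0.310103·(2.700000 − 2.810000) / (0.310103 − (-0.157322)) = 2.700000 − (-0.034111)/(0.467425) = 2.772977
g(2.772977) = 0.001761
z_3 = 2.772977 − 0.001761·(2.772977 − 2.700000) / (0.001761 − 0.310103) = 2.772977 − (0.000129)/(-0.308342) = 2.773394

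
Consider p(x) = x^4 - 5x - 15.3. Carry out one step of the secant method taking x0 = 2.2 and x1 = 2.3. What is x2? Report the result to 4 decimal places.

p(2.2) = -2.874400, p(2.3) = 1.184100
x2 = 2.300000 − 1.184100·(2.300000 − 2.200000) / (1.184100 − (-2.874400)) = 2.300000 − (0.118410)/(4.058500) = 2.270824

2.2708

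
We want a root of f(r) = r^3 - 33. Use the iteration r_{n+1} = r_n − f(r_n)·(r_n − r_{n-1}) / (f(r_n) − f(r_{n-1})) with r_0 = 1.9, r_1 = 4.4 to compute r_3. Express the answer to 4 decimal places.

f(1.9) = -26.141000, f(4.4) = 52.184000
r_2 = 4.400000 − 52.184000·(4.400000 − 1.900000) / (52.184000 − (-26.141000)) = 4.400000 − (130.460000)/(78.325000) = 2.734376
f(2.734376) = -12.555584
r_3 = 2.734376 − (-12.555584)·(2.734376 − 4.400000) / (-12.555584 − 52.184000) = 2.734376 − (20.912883)/(-64.739584) = 3.057407

3.0574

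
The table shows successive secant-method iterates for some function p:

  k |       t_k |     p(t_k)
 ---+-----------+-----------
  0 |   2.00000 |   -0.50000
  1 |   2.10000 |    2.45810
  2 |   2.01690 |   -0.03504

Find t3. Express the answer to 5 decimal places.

2.01807

t3 = 2.01690 − (-0.03504)·(2.01690 − 2.10000) / (-0.03504 − 2.45810)
   = 2.01690 − (0.0029118)/(-2.4931400) = 2.0180679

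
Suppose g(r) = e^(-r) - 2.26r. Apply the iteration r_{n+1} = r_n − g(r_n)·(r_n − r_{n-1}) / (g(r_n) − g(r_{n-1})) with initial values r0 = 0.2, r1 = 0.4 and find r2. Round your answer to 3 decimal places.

0.322

g(0.2) = 0.36673, g(0.4) = -0.23368
r2 = 0.40000 − (-0.23368)·(0.40000 − 0.20000) / (-0.23368 − 0.36673) = 0.40000 − (-0.04674)/(-0.60041) = 0.32216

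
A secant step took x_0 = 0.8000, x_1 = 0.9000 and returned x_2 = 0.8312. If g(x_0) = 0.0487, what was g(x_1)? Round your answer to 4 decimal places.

-0.1074

The secant line through (0.8000, 0.0487) and (0.9000, g(x_1)) crosses zero at x_2 = 0.8312.
So (0.8000, 0.0487), (0.9000, g(x_1)), (0.8312, 0) are collinear:
g(x_1) = 0.0487 · (0.9000 − 0.8312) / (0.8000 − 0.8312) = 0.0487 · (0.068800)/(-0.031200) = -0.107390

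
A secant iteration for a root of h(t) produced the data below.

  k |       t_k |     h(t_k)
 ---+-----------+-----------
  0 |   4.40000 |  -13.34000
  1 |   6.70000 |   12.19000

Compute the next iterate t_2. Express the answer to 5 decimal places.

t_2 = 6.70000 − 12.19000·(6.70000 − 4.40000) / (12.19000 − (-13.34000))
   = 6.70000 − (28.0370000)/(25.5300000) = 5.6018018

5.60180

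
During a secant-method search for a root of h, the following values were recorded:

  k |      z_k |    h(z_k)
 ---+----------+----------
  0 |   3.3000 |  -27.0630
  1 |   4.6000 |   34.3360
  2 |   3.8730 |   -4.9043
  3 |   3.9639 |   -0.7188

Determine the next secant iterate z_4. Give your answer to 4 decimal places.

3.9795

z_4 = 3.9639 − (-0.7188)·(3.9639 − 3.8730) / (-0.7188 − (-4.9043))
   = 3.9639 − (-0.065339)/(4.185500) = 3.979511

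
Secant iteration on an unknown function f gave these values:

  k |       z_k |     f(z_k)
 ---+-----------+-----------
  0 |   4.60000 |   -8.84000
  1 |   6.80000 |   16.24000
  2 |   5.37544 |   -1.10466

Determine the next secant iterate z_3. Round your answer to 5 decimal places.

5.46617

z_3 = 5.37544 − (-1.10466)·(5.37544 − 6.80000) / (-1.10466 − 16.24000)
   = 5.37544 − (1.5736544)/(-17.3446600) = 5.4661685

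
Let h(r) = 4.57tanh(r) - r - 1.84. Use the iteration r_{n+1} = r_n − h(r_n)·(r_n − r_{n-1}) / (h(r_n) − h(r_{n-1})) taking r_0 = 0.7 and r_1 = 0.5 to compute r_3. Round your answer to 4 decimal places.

0.5942

h(0.7) = 0.221961, h(0.5) = -0.228125
r_2 = 0.500000 − (-0.228125)·(0.500000 − 0.700000) / (-0.228125 − 0.221961) = 0.500000 − (0.045625)/(-0.450085) = 0.601369
h(0.601369) = 0.017397
r_3 = 0.601369 − 0.017397·(0.601369 − 0.500000) / (0.017397 − (-0.228125)) = 0.601369 − (0.001764)/(0.245522) = 0.594187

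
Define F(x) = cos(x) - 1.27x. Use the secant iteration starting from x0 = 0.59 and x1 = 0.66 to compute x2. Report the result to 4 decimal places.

F(0.59) = 0.081641, F(0.66) = -0.048208
x2 = 0.660000 − (-0.048208)·(0.660000 − 0.590000) / (-0.048208 − 0.081641) = 0.660000 − (-0.003375)/(-0.129848) = 0.634012

0.6340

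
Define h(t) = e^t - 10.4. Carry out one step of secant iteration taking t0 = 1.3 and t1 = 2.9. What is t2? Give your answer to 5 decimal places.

2.04245

h(1.3) = -6.7307033, h(2.9) = 7.7741454
t2 = 2.9000000 − 7.7741454·(2.9000000 − 1.3000000) / (7.7741454 − (-6.7307033)) = 2.9000000 − (12.4386326)/(14.5048487) = 2.0424500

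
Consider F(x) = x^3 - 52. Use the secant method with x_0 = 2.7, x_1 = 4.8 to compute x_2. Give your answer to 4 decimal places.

3.4465

F(2.7) = -32.317000, F(4.8) = 58.592000
x_2 = 4.800000 − 58.592000·(4.800000 − 2.700000) / (58.592000 − (-32.317000)) = 4.800000 − (123.043200)/(90.909000) = 3.446523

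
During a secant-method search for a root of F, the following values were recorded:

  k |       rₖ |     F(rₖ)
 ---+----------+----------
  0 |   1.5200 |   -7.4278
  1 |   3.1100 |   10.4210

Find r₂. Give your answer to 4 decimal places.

2.1817

r₂ = 3.1100 − 10.4210·(3.1100 − 1.5200) / (10.4210 − (-7.4278))
   = 3.1100 − (16.569390)/(17.848800) = 2.181680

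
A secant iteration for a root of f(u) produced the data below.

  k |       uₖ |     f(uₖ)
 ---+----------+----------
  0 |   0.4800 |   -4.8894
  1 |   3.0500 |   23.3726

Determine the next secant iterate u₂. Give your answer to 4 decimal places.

0.9246

u₂ = 3.0500 − 23.3726·(3.0500 − 0.4800) / (23.3726 − (-4.8894))
   = 3.0500 − (60.067582)/(28.262000) = 0.924617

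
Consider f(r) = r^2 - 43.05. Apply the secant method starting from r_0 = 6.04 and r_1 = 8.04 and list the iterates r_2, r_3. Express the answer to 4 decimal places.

f(6.04) = -6.568400, f(8.04) = 21.591600
r_2 = 8.040000 − 21.591600·(8.040000 − 6.040000) / (21.591600 − (-6.568400)) = 8.040000 − (43.183200)/(28.160000) = 6.506506
f(6.506506) = -0.715384
r_3 = 6.506506 − (-0.715384)·(6.506506 − 8.040000) / (-0.715384 − 21.591600) = 6.506506 − (1.097037)/(-22.306984) = 6.555685

6.5065, 6.5557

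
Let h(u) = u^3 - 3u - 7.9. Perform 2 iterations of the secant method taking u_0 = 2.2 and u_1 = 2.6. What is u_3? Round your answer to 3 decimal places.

2.485

h(2.2) = -3.85200, h(2.6) = 1.87600
u_2 = 2.60000 − 1.87600·(2.60000 − 2.20000) / (1.87600 − (-3.85200)) = 2.60000 − (0.75040)/(5.72800) = 2.46899
h(2.46899) = -0.25616
u_3 = 2.46899 − (-0.25616)·(2.46899 − 2.60000) / (-0.25616 − 1.87600) = 2.46899 − (0.03356)/(-2.13216) = 2.48473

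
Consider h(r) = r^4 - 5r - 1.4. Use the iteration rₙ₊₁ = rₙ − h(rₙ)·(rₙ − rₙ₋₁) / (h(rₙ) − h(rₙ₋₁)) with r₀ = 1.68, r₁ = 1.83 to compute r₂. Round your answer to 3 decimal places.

h(1.68) = -1.83406, h(1.83) = 0.66513
r₂ = 1.83000 − 0.66513·(1.83000 − 1.68000) / (0.66513 − (-1.83406)) = 1.83000 − (0.09977)/(2.49919) = 1.79008

1.790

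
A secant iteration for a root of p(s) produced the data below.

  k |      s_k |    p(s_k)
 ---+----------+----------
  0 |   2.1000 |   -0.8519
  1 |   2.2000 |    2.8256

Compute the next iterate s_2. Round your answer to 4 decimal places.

2.1232

s_2 = 2.2000 − 2.8256·(2.2000 − 2.1000) / (2.8256 − (-0.8519))
   = 2.2000 − (0.282560)/(3.677500) = 2.123165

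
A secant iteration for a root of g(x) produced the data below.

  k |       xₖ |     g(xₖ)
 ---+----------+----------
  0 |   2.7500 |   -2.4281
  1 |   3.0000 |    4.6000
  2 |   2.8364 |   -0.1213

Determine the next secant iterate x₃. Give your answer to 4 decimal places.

2.8406

x₃ = 2.8364 − (-0.1213)·(2.8364 − 3.0000) / (-0.1213 − 4.6000)
   = 2.8364 − (0.019845)/(-4.721300) = 2.840603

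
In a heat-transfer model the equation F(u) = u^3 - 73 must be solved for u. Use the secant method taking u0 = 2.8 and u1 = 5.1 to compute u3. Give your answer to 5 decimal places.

F(2.8) = -51.0480000, F(5.1) = 59.6510000
u2 = 5.1000000 − 59.6510000·(5.1000000 − 2.8000000) / (59.6510000 − (-51.0480000)) = 5.1000000 − (137.1973000)/(110.6990000) = 3.8606275
F(3.8606275) = -15.4594924
u3 = 3.8606275 − (-15.4594924)·(3.8606275 − 5.1000000) / (-15.4594924 − 59.6510000) = 3.8606275 − (19.1600703)/(-75.1104924) = 4.1157193

4.11572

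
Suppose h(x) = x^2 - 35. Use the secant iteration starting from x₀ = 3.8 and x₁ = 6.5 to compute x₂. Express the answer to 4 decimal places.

h(3.8) = -20.560000, h(6.5) = 7.250000
x₂ = 6.500000 − 7.250000·(6.500000 − 3.800000) / (7.250000 − (-20.560000)) = 6.500000 − (19.575000)/(27.810000) = 5.796117

5.7961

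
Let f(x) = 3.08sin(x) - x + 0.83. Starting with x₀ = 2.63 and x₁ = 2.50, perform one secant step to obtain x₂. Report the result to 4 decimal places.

2.5484

f(2.63) = -0.292135, f(2.50) = 0.173294
x₂ = 2.500000 − 0.173294·(2.500000 − 2.630000) / (0.173294 − (-0.292135)) = 2.500000 − (-0.022528)/(0.465429) = 2.548403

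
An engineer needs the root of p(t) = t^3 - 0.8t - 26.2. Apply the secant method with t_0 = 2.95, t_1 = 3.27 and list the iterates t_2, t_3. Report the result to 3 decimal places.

p(2.95) = -2.88762, p(3.27) = 6.14978
t_2 = 3.27000 − 6.14978·(3.27000 − 2.95000) / (6.14978 − (-2.88762)) = 3.27000 − (1.96793)/(9.03741) = 3.05225
p(3.05225) = -0.20644
t_3 = 3.05225 − (-0.20644)·(3.05225 − 3.27000) / (-0.20644 − 6.14978) = 3.05225 − (0.04495)/(-6.35622) = 3.05932

3.052, 3.059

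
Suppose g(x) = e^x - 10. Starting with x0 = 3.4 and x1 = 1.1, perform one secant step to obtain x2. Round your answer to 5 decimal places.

1.69683

g(3.4) = 19.9641000, g(1.1) = -6.9958340
x2 = 1.1000000 − (-6.9958340)·(1.1000000 − 3.4000000) / (-6.9958340 − 19.9641000) = 1.1000000 − (16.0904181)/(-26.9599340) = 1.6968271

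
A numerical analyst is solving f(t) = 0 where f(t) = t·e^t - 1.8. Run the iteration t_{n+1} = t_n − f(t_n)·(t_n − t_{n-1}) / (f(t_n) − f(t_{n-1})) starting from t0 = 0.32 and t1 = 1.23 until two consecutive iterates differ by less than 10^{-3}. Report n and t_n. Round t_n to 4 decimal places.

f(0.32) = -1.359319, f(1.23) = 2.408112
t2 = 1.230000 − 2.408112·(0.910000)/(3.767431) = 0.648335;  |Δ| = 0.581665
f(0.648335) = -0.560153
t3 = 0.648335 − (-0.560153)·(-0.581665)/(-2.968266) = 0.758103;  |Δ| = 0.109768
f(0.758103) = -0.182037
t4 = 0.758103 − (-0.182037)·(0.109768)/(0.378117) = 0.810949;  |Δ| = 0.052846
f(0.810949) = 0.024671
t5 = 0.810949 − 0.024671·(0.052846)/(0.206707) = 0.804642;  |Δ| = 0.006307
f(0.804642) = -0.000904
t6 = 0.804642 − (-0.000904)·(-0.006307)/(-0.025574) = 0.804865;  |Δ| = 0.000223
|t6 − t5| = 0.000223 < 10^{-3}

n = 6, t_n = 0.8049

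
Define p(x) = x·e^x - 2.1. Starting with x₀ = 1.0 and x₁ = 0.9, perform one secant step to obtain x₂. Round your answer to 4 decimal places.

0.8775

p(1.0) = 0.618282, p(0.9) = 0.113643
x₂ = 0.900000 − 0.113643·(0.900000 − 1.000000) / (0.113643 − 0.618282) = 0.900000 − (-0.011364)/(-0.504639) = 0.877480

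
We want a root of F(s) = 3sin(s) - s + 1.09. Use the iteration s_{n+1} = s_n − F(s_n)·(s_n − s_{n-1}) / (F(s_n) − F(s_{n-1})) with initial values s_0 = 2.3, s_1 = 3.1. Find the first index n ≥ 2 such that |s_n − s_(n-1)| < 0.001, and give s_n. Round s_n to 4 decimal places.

n = 5, s_n = 2.6102

F(2.3) = 1.027116, F(3.1) = -1.885258
s_2 = 3.100000 − (-1.885258)·(0.800000)/(-2.912374) = 2.582138;  |Δ| = 0.517862
F(2.582138) = 0.100033
s_3 = 2.582138 − 0.100033·(-0.517862)/(1.985291) = 2.608232;  |Δ| = 0.026093
F(2.608232) = 0.007059
s_4 = 2.608232 − 0.007059·(0.026093)/(-0.092974) = 2.610213;  |Δ| = 0.001981
F(2.610213) = -0.000043
s_5 = 2.610213 − (-0.000043)·(0.001981)/(-0.007102) = 2.610201;  |Δ| = 0.000012
|s_5 − s_4| = 0.000012 < 0.001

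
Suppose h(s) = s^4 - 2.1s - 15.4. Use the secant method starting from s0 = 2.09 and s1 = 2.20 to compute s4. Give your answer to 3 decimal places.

2.110

h(2.09) = -0.70870, h(2.20) = 3.40560
s2 = 2.20000 − 3.40560·(2.20000 − 2.09000) / (3.40560 − (-0.70870)) = 2.20000 − (0.37462)/(4.11430) = 2.10895
h(2.10895) = -0.04710
s3 = 2.10895 − (-0.04710)·(2.10895 − 2.20000) / (-0.04710 − 3.40560) = 2.10895 − (0.00429)/(-3.45270) = 2.11019
h(2.11019) = -0.00306
s4 = 2.11019 − (-0.00306)·(2.11019 − 2.10895) / (-0.00306 − (-0.04710)) = 2.11019 − (0.00000)/(0.04404) = 2.11028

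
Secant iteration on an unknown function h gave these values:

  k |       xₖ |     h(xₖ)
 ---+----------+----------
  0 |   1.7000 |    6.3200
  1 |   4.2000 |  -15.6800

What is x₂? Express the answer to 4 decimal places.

x₂ = 4.2000 − (-15.6800)·(4.2000 − 1.7000) / (-15.6800 − 6.3200)
   = 4.2000 − (-39.200000)/(-22.000000) = 2.418182

2.4182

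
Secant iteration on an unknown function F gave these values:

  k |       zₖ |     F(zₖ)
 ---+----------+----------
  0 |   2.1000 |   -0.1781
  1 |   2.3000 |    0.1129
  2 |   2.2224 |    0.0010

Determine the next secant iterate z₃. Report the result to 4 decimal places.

2.2217

z₃ = 2.2224 − 0.0010·(2.2224 − 2.3000) / (0.0010 − 0.1129)
   = 2.2224 − (-0.000078)/(-0.111900) = 2.221707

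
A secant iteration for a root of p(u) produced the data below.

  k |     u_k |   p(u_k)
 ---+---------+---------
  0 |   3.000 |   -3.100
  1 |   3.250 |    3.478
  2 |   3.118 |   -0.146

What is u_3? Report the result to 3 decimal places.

3.123

u_3 = 3.118 − (-0.146)·(3.118 − 3.250) / (-0.146 − 3.478)
   = 3.118 − (0.01927)/(-3.62400) = 3.12332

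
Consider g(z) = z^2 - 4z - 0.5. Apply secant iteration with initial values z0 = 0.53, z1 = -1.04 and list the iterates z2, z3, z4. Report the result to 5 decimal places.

g(0.53) = -2.3391000, g(-1.04) = 4.7416000
z2 = -1.0400000 − 4.7416000·(-1.0400000 − 0.5300000) / (4.7416000 − (-2.3391000)) = -1.0400000 − (-7.4443120)/(7.0807000) = 0.0113525
g(0.0113525) = -0.5452813
z3 = 0.0113525 − (-0.5452813)·(0.0113525 − (-1.0400000)) / (-0.5452813 − 4.7416000) = 0.0113525 − (-0.5732829)/(-5.2868813) = -0.0970824
g(-0.0970824) = -0.1022453
z4 = -0.0970824 − (-0.1022453)·(-0.0970824 − 0.0113525) / (-0.1022453 − (-0.5452813)) = -0.0970824 − (0.0110870)/(0.4430361) = -0.1221074

0.01135, -0.09708, -0.12211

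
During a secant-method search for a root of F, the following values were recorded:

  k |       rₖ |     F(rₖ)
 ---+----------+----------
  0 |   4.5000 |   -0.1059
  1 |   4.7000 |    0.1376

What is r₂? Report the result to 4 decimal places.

r₂ = 4.7000 − 0.1376·(4.7000 − 4.5000) / (0.1376 − (-0.1059))
   = 4.7000 − (0.027520)/(0.243500) = 4.586982

4.5870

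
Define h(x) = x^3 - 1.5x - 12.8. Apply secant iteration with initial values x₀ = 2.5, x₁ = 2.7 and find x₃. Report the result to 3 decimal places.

2.552

h(2.5) = -0.92500, h(2.7) = 2.83300
x₂ = 2.70000 − 2.83300·(2.70000 − 2.50000) / (2.83300 − (-0.92500)) = 2.70000 − (0.56660)/(3.75800) = 2.54923
h(2.54923) = -0.05752
x₃ = 2.54923 − (-0.05752)·(2.54923 − 2.70000) / (-0.05752 − 2.83300) = 2.54923 − (0.00867)/(-2.89052) = 2.55223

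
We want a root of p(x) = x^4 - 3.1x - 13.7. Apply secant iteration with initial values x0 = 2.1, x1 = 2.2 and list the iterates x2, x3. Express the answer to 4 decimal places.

p(2.1) = -0.761900, p(2.2) = 2.905600
x2 = 2.200000 − 2.905600·(2.200000 − 2.100000) / (2.905600 − (-0.761900)) = 2.200000 − (0.290560)/(3.667500) = 2.120774
p(2.120774) = -0.045240
x3 = 2.120774 − (-0.045240)·(2.120774 − 2.200000) / (-0.045240 − 2.905600) = 2.120774 − (0.003584)/(-2.950840) = 2.121989

2.1208, 2.1220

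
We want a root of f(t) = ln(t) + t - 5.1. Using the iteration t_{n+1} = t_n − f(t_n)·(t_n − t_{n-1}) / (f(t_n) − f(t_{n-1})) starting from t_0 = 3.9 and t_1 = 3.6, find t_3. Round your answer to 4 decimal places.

f(3.9) = 0.160977, f(3.6) = -0.219066
t_2 = 3.600000 − (-0.219066)·(3.600000 − 3.900000) / (-0.219066 − 0.160977) = 3.600000 − (0.065720)/(-0.380043) = 3.772928
f(3.772928) = 0.000779
t_3 = 3.772928 − 0.000779·(3.772928 − 3.600000) / (0.000779 − (-0.219066)) = 3.772928 − (0.000135)/(0.219845) = 3.772315

3.7723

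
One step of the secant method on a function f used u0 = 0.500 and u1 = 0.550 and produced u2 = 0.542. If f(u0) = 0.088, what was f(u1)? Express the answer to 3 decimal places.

-0.017

The secant line through (0.500, 0.088) and (0.550, f(u1)) crosses zero at u2 = 0.542.
So (0.500, 0.088), (0.550, f(u1)), (0.542, 0) are collinear:
f(u1) = 0.088 · (0.550 − 0.542) / (0.500 − 0.542) = 0.088 · (0.00800)/(-0.04200) = -0.01676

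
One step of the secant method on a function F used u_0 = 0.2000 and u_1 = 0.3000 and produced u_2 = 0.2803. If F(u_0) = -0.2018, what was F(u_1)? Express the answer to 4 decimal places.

0.0495

The secant line through (0.2000, -0.2018) and (0.3000, F(u_1)) crosses zero at u_2 = 0.2803.
So (0.2000, -0.2018), (0.3000, F(u_1)), (0.2803, 0) are collinear:
F(u_1) = -0.2018 · (0.3000 − 0.2803) / (0.2000 − 0.2803) = -0.2018 · (0.019700)/(-0.080300) = 0.049508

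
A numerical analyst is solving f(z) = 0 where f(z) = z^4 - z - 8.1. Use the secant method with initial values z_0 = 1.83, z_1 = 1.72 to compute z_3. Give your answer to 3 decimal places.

f(1.83) = 1.28513, f(1.72) = -1.06787
z_2 = 1.72000 − (-1.06787)·(1.72000 − 1.83000) / (-1.06787 − 1.28513) = 1.72000 − (0.11747)/(-2.35300) = 1.76992
f(1.76992) = -0.05660
z_3 = 1.76992 − (-0.05660)·(1.76992 − 1.72000) / (-0.05660 − (-1.06787)) = 1.76992 − (-0.00283)/(1.01127) = 1.77272

1.773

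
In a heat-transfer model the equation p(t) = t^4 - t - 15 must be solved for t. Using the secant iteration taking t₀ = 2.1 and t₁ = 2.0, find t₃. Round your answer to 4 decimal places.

2.0315

p(2.1) = 2.348100, p(2.0) = -1.000000
t₂ = 2.000000 − (-1.000000)·(2.000000 − 2.100000) / (-1.000000 − 2.348100) = 2.000000 − (0.100000)/(-3.348100) = 2.029868
p(2.029868) = -0.052478
t₃ = 2.029868 − (-0.052478)·(2.029868 − 2.000000) / (-0.052478 − (-1.000000)) = 2.029868 − (-0.001567)/(0.947522) = 2.031522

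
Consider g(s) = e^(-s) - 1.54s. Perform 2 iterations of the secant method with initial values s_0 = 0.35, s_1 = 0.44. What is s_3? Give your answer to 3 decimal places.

0.425

g(0.35) = 0.16569, g(0.44) = -0.03356
s_2 = 0.44000 − (-0.03356)·(0.44000 − 0.35000) / (-0.03356 − 0.16569) = 0.44000 − (-0.00302)/(-0.19925) = 0.42484
g(0.42484) = -0.00038
s_3 = 0.42484 − (-0.00038)·(0.42484 − 0.44000) / (-0.00038 − (-0.03356)) = 0.42484 − (0.00001)/(0.03319) = 0.42467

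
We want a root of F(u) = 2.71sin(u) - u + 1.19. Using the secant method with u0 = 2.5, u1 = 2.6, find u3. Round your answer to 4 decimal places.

2.5961

F(2.5) = 0.311860, F(2.6) = -0.012991
u2 = 2.600000 − (-0.012991)·(2.600000 − 2.500000) / (-0.012991 − 0.311860) = 2.600000 − (-0.001299)/(-0.324851) = 2.596001
F(2.596001) = 0.000283
u3 = 2.596001 − 0.000283·(2.596001 − 2.600000) / (0.000283 − (-0.012991)) = 2.596001 − (-0.000001)/(0.013275) = 2.596086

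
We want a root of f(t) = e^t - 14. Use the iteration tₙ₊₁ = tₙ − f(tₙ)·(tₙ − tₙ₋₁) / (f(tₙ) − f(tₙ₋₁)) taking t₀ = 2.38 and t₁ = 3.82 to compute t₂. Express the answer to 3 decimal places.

2.512

f(2.38) = -3.19510, f(3.82) = 31.60421
t₂ = 3.82000 − 31.60421·(3.82000 − 2.38000) / (31.60421 − (-3.19510)) = 3.82000 − (45.51006)/(34.79931) = 2.51221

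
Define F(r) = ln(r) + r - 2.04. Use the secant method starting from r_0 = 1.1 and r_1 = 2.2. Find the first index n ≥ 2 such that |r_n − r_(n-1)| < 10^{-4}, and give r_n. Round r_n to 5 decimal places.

F(1.1) = -0.8446898, F(2.2) = 0.9484574
r_2 = 2.2000000 − 0.9484574·(1.1000000)/(1.7931472) = 1.6181721;  |Δ| = 0.5818279
F(1.6181721) = 0.0594692
r_3 = 1.6181721 − 0.0594692·(-0.5818279)/(-0.8889881) = 1.5792504;  |Δ| = 0.0389216
F(1.5792504) = -0.0037992
r_4 = 1.5792504 − (-0.0037992)·(-0.0389216)/(-0.0632685) = 1.5815877;  |Δ| = 0.0023372
F(1.5815877) = 0.0000168
r_5 = 1.5815877 − 0.0000168·(0.0023372)/(0.0038161) = 1.5815773;  |Δ| = 0.0000103
|r_5 − r_4| = 0.0000103 < 10^{-4}

n = 5, r_n = 1.58158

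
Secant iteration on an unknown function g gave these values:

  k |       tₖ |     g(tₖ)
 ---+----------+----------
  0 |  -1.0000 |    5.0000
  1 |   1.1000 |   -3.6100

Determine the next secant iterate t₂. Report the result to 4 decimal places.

t₂ = 1.1000 − (-3.6100)·(1.1000 − (-1.0000)) / (-3.6100 − 5.0000)
   = 1.1000 − (-7.581000)/(-8.610000) = 0.219512

0.2195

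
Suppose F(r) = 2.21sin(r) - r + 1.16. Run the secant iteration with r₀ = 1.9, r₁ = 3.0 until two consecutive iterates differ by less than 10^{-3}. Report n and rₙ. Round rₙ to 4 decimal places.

n = 5, rₙ = 2.4937

F(1.9) = 1.351323, F(3.0) = -1.528125
r₂ = 3.000000 − (-1.528125)·(1.100000)/(-2.879448) = 2.416229;  |Δ| = 0.583771
F(2.416229) = 0.209901
r₃ = 2.416229 − 0.209901·(-0.583771)/(1.738026) = 2.486731;  |Δ| = 0.070502
F(2.486731) = 0.019268
r₄ = 2.486731 − 0.019268·(0.070502)/(-0.190633) = 2.493857;  |Δ| = 0.007126
F(2.493857) = -0.000382
r₅ = 2.493857 − (-0.000382)·(0.007126)/(-0.019650) = 2.493718;  |Δ| = 0.000139
|r₅ − r₄| = 0.000139 < 10^{-3}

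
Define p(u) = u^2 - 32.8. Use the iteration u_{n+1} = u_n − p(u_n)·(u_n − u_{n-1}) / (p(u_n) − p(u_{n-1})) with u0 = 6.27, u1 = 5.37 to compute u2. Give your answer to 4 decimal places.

p(6.27) = 6.512900, p(5.37) = -3.963100
u2 = 5.370000 − (-3.963100)·(5.370000 − 6.270000) / (-3.963100 − 6.512900) = 5.370000 − (3.566790)/(-10.476000) = 5.710473

5.7105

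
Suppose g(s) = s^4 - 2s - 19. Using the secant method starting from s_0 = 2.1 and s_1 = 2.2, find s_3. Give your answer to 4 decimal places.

2.1994

g(2.1) = -3.751900, g(2.2) = 0.025600
s_2 = 2.200000 − 0.025600·(2.200000 − 2.100000) / (0.025600 − (-3.751900)) = 2.200000 − (0.002560)/(3.777500) = 2.199322
g(2.199322) = -0.001896
s_3 = 2.199322 − (-0.001896)·(2.199322 − 2.200000) / (-0.001896 − 0.025600) = 2.199322 − (0.000001)/(-0.027496) = 2.199369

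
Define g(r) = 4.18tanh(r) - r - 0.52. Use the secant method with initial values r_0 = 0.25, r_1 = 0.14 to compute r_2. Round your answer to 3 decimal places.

0.166

g(0.25) = 0.25376, g(0.14) = -0.07859
r_2 = 0.14000 − (-0.07859)·(0.14000 − 0.25000) / (-0.07859 − 0.25376) = 0.14000 − (0.00865)/(-0.33235) = 0.16601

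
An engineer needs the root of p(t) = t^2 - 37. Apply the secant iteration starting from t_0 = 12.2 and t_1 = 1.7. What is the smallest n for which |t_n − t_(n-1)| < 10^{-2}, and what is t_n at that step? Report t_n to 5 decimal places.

n = 7, t_n = 6.08276

p(12.2) = 111.8400000, p(1.7) = -34.1100000
t_2 = 1.7000000 − (-34.1100000)·(-10.5000000)/(-145.9500000) = 4.1539568;  |Δ| = 2.4539568
p(4.1539568) = -19.7446426
t_3 = 4.1539568 − (-19.7446426)·(2.4539568)/(14.3653574) = 7.5268281;  |Δ| = 3.3728712
p(7.5268281) = 19.6531408
t_4 = 7.5268281 − 19.6531408·(3.3728712)/(39.3977834) = 5.8443092;  |Δ| = 1.6825189
p(5.8443092) = -2.8440498
t_5 = 5.8443092 − (-2.8440498)·(-1.6825189)/(-22.4971905) = 6.0570099;  |Δ| = 0.2127007
p(6.0570099) = -0.3126313
t_6 = 6.0570099 − (-0.3126313)·(0.2127007)/(2.5314184) = 6.0832785;  |Δ| = 0.0262686
p(6.0832785) = 0.0062774
t_7 = 6.0832785 − 0.0062774·(0.0262686)/(0.3189087) = 6.0827614;  |Δ| = 0.0005171
|t_7 − t_6| = 0.0005171 < 10^{-2}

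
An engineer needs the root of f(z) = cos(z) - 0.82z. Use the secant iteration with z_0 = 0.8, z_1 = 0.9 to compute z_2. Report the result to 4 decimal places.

0.8259

f(0.8) = 0.040707, f(0.9) = -0.116390
z_2 = 0.900000 − (-0.116390)·(0.900000 − 0.800000) / (-0.116390 − 0.040707) = 0.900000 − (-0.011639)/(-0.157097) = 0.825912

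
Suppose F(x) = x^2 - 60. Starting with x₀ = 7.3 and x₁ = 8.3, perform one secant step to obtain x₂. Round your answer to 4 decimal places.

7.7301

F(7.3) = -6.710000, F(8.3) = 8.890000
x₂ = 8.300000 − 8.890000·(8.300000 − 7.300000) / (8.890000 − (-6.710000)) = 8.300000 − (8.890000)/(15.600000) = 7.730128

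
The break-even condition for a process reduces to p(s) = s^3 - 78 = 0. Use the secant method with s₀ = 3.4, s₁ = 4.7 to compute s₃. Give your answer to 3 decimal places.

4.264

p(3.4) = -38.69600, p(4.7) = 25.82300
s₂ = 4.70000 − 25.82300·(4.70000 − 3.40000) / (25.82300 − (-38.69600)) = 4.70000 − (33.56990)/(64.51900) = 4.17969
p(4.17969) = -4.98163
s₃ = 4.17969 − (-4.98163)·(4.17969 − 4.70000) / (-4.98163 − 25.82300) = 4.17969 − (2.59199)/(-30.80463) = 4.26383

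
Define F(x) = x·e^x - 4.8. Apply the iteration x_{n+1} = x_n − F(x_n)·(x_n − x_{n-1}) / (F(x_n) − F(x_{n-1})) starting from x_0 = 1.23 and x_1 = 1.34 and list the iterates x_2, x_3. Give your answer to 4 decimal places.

F(1.23) = -0.591888, F(1.34) = 0.317518
x_2 = 1.340000 − 0.317518·(1.340000 − 1.230000) / (0.317518 − (-0.591888)) = 1.340000 − (0.034927)/(0.909406) = 1.301594
F(1.301594) = -0.016450
x_3 = 1.301594 − (-0.016450)·(1.301594 − 1.340000) / (-0.016450 − 0.317518) = 1.301594 − (0.000632)/(-0.333968) = 1.303485

1.3016, 1.3035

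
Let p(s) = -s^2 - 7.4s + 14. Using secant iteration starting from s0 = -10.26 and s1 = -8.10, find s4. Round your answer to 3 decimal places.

-8.962

p(-10.26) = -15.34360, p(-8.10) = 8.33000
s2 = -8.10000 − 8.33000·(-8.10000 − (-10.26000)) / (8.33000 − (-15.34360)) = -8.10000 − (17.99280)/(23.67360) = -8.86004
p(-8.86004) = 1.06402
s3 = -8.86004 − 1.06402·(-8.86004 − (-8.10000)) / (1.06402 − 8.33000) = -8.86004 − (-0.80870)/(-7.26598) = -8.97134
p(-8.97134) = -0.09698
s4 = -8.97134 − (-0.09698)·(-8.97134 − (-8.86004)) / (-0.09698 − 1.06402) = -8.97134 − (0.01079)/(-1.16100) = -8.96204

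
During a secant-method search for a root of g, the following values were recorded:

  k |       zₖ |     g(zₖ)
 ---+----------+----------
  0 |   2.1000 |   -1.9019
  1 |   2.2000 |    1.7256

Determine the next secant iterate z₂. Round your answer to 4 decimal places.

2.1524

z₂ = 2.2000 − 1.7256·(2.2000 − 2.1000) / (1.7256 − (-1.9019))
   = 2.2000 − (0.172560)/(3.627500) = 2.152430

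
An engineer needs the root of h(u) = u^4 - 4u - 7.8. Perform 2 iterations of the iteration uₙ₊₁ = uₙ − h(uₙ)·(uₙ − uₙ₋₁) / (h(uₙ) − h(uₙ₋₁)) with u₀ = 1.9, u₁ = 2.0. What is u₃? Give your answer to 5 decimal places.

1.99281

h(1.9) = -2.3679000, h(2.0) = 0.2000000
u₂ = 2.0000000 − 0.2000000·(2.0000000 − 1.9000000) / (0.2000000 − (-2.3679000)) = 2.0000000 − (0.0200000)/(2.5679000) = 1.9922115
h(1.9922115) = -0.0166250
u₃ = 1.9922115 − (-0.0166250)·(1.9922115 − 2.0000000) / (-0.0166250 − 0.2000000) = 1.9922115 − (0.0001295)/(-0.2166250) = 1.9928093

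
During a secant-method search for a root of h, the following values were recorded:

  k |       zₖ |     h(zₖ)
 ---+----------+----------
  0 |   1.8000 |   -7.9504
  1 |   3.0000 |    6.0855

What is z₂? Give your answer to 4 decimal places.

z₂ = 3.0000 − 6.0855·(3.0000 − 1.8000) / (6.0855 − (-7.9504))
   = 3.0000 − (7.302600)/(14.035900) = 2.479720

2.4797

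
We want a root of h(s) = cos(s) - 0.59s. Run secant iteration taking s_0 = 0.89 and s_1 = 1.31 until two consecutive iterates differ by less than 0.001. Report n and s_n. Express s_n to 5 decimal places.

h(0.89) = 0.1043120, h(1.31) = -0.5150500
s_2 = 1.3100000 − (-0.5150500)·(0.4200000)/(-0.6193620) = 0.9607358;  |Δ| = 0.3492642
h(0.9607358) = 0.0060830
s_3 = 0.9607358 − 0.0060830·(-0.3492642)/(0.5211329) = 0.9648126;  |Δ| = 0.0040768
h(0.9648126) = 0.0003315
s_4 = 0.9648126 − 0.0003315·(0.0040768)/(-0.0057515) = 0.9650476;  |Δ| = 0.0002350
|s_4 − s_3| = 0.0002350 < 0.001

n = 4, s_n = 0.96505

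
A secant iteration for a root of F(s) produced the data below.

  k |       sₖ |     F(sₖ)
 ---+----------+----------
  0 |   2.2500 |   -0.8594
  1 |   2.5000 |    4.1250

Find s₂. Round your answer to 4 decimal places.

s₂ = 2.5000 − 4.1250·(2.5000 − 2.2500) / (4.1250 − (-0.8594))
   = 2.5000 − (1.031250)/(4.984400) = 2.293104

2.2931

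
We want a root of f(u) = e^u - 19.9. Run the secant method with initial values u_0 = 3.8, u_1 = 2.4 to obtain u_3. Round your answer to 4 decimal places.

3.0658

f(3.8) = 24.801184, f(2.4) = -8.876824
u_2 = 2.400000 − (-8.876824)·(2.400000 − 3.800000) / (-8.876824 − 24.801184) = 2.400000 − (12.427553)/(-33.678008) = 2.769011
f(2.769011) = -3.957142
u_3 = 2.769011 − (-3.957142)·(2.769011 − 2.400000) / (-3.957142 − (-8.876824)) = 2.769011 − (-1.460229)/(4.919681) = 3.065825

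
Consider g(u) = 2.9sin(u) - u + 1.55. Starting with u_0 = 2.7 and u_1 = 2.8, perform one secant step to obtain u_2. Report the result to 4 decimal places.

2.7243

g(2.7) = 0.089402, g(2.8) = -0.278534
u_2 = 2.800000 − (-0.278534)·(2.800000 − 2.700000) / (-0.278534 − 0.089402) = 2.800000 − (-0.027853)/(-0.367936) = 2.724298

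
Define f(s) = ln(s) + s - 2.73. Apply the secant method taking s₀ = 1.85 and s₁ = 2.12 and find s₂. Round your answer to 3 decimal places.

2.026

f(1.85) = -0.26481, f(2.12) = 0.14142
s₂ = 2.12000 − 0.14142·(2.12000 − 1.85000) / (0.14142 − (-0.26481)) = 2.12000 − (0.03818)/(0.40623) = 2.02601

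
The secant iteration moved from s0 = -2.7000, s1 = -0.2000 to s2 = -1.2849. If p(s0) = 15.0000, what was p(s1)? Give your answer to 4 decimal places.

-11.4999

The secant line through (-2.7000, 15.0000) and (-0.2000, p(s1)) crosses zero at s2 = -1.2849.
So (-2.7000, 15.0000), (-0.2000, p(s1)), (-1.2849, 0) are collinear:
p(s1) = 15.0000 · (-0.2000 − (-1.2849)) / (-2.7000 − (-1.2849)) = 15.0000 · (1.084900)/(-1.415100) = -11.499894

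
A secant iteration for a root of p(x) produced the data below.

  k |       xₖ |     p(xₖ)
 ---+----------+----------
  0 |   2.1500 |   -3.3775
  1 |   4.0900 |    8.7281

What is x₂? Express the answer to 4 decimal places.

2.6913

x₂ = 4.0900 − 8.7281·(4.0900 − 2.1500) / (8.7281 − (-3.3775))
   = 4.0900 − (16.932514)/(12.105600) = 2.691266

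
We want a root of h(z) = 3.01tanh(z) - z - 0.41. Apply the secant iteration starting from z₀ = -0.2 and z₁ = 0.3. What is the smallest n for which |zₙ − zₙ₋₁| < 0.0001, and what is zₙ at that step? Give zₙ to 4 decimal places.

n = 5, zₙ = 0.2084

h(-0.2) = -0.804100, h(0.3) = 0.166851
z₂ = 0.300000 − 0.166851·(0.500000)/(0.970951) = 0.214079;  |Δ| = 0.085921
h(0.214079) = 0.010631
z₃ = 0.214079 − 0.010631·(-0.085921)/(-0.156220) = 0.208231;  |Δ| = 0.005847
h(0.208231) = -0.000360
z₄ = 0.208231 − (-0.000360)·(-0.005847)/(-0.010991) = 0.208423;  |Δ| = 0.000191
h(0.208423) = 0.000001
z₅ = 0.208423 − 0.000001·(0.000191)/(0.000360) = 0.208422;  |Δ| = 0.000000
|z₅ − z₄| = 0.000000 < 0.0001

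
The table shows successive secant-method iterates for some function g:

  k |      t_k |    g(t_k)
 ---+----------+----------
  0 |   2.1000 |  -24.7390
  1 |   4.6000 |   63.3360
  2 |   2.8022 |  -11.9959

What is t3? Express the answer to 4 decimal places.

t3 = 2.8022 − (-11.9959)·(2.8022 − 4.6000) / (-11.9959 − 63.3360)
   = 2.8022 − (21.566229)/(-75.331900) = 3.088483

3.0885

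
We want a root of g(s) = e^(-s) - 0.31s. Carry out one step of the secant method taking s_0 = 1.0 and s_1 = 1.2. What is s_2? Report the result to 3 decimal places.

1.090

g(1.0) = 0.05788, g(1.2) = -0.07081
s_2 = 1.20000 − (-0.07081)·(1.20000 − 1.00000) / (-0.07081 − 0.05788) = 1.20000 − (-0.01416)/(-0.12869) = 1.08996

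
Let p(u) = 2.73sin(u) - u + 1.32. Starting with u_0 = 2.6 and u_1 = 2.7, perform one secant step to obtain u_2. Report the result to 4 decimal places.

2.6374

p(2.6) = 0.127319, p(2.7) = -0.213253
u_2 = 2.700000 − (-0.213253)·(2.700000 − 2.600000) / (-0.213253 − 0.127319) = 2.700000 − (-0.021325)/(-0.340572) = 2.637384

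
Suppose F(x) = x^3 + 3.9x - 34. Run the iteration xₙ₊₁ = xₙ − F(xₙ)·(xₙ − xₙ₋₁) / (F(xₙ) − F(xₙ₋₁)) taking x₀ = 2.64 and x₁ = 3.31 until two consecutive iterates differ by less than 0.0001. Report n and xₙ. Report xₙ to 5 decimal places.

F(2.64) = -5.3042560, F(3.31) = 15.1736910
x₂ = 3.3100000 − 15.1736910·(0.6700000)/(20.4779470) = 2.8135453;  |Δ| = 0.4964547
F(2.8135453) = -0.7550441
x₃ = 2.8135453 − (-0.7550441)·(-0.4964547)/(-15.9287351) = 2.8370779;  |Δ| = 0.0235326
F(2.8370779) = -0.0997237
x₄ = 2.8370779 − (-0.0997237)·(0.0235326)/(0.6553204) = 2.8406590;  |Δ| = 0.0035811
F(2.8406590) = 0.0008245
x₅ = 2.8406590 − 0.0008245·(0.0035811)/(0.1005482) = 2.8406297;  |Δ| = 0.0000294
|x₅ − x₄| = 0.0000294 < 0.0001

n = 5, xₙ = 2.84063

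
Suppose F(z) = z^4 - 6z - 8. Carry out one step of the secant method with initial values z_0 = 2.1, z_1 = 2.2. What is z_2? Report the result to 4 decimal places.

2.1341

F(2.1) = -1.151900, F(2.2) = 2.225600
z_2 = 2.200000 − 2.225600·(2.200000 − 2.100000) / (2.225600 − (-1.151900)) = 2.200000 − (0.222560)/(3.377500) = 2.134105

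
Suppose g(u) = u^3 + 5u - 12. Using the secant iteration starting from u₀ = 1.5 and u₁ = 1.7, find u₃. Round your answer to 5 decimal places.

1.59226

g(1.5) = -1.1250000, g(1.7) = 1.4130000
u₂ = 1.7000000 − 1.4130000·(1.7000000 − 1.5000000) / (1.4130000 − (-1.1250000)) = 1.7000000 − (0.2826000)/(2.5380000) = 1.5886525
g(1.5886525) = -0.0472699
u₃ = 1.5886525 − (-0.0472699)·(1.5886525 − 1.7000000) / (-0.0472699 − 1.4130000) = 1.5886525 − (0.0052634)/(-1.4602699) = 1.5922569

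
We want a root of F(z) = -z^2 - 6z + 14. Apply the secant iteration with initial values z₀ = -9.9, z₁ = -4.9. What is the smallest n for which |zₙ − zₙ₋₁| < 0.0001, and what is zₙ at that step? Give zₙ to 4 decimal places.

F(-9.9) = -24.610000, F(-4.9) = 19.390000
z₂ = -4.900000 − 19.390000·(5.000000)/(44.000000) = -7.103409;  |Δ| = 2.203409
F(-7.103409) = 6.162034
z₃ = -7.103409 − 6.162034·(-2.203409)/(-13.227966) = -8.129832;  |Δ| = 1.026422
F(-8.129832) = -3.315172
z₄ = -8.129832 − (-3.315172)·(-1.026422)/(-9.477205) = -7.770784;  |Δ| = 0.359047
F(-7.770784) = 0.239619
z₅ = -7.770784 − 0.239619·(0.359047)/(3.554791) = -7.794987;  |Δ| = 0.024202
F(-7.794987) = 0.008104
z₆ = -7.794987 − 0.008104·(-0.024202)/(-0.231515) = -7.795834;  |Δ| = 0.000847
F(-7.795834) = -0.000021
z₇ = -7.795834 − (-0.000021)·(-0.000847)/(-0.008125) = -7.795832;  |Δ| = 0.000002
|z₇ − z₆| = 0.000002 < 0.0001

n = 7, zₙ = -7.7958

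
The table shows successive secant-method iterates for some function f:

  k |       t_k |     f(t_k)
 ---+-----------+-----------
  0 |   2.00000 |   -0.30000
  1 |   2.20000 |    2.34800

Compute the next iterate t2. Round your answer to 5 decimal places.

t2 = 2.20000 − 2.34800·(2.20000 − 2.00000) / (2.34800 − (-0.30000))
   = 2.20000 − (0.4696000)/(2.6480000) = 2.0226586

2.02266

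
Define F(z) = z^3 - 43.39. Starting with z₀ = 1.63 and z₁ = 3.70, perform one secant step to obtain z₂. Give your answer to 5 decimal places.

F(1.63) = -39.0592530, F(3.70) = 7.2630000
z₂ = 3.7000000 − 7.2630000·(3.7000000 − 1.6300000) / (7.2630000 − (-39.0592530)) = 3.7000000 − (15.0344100)/(46.3222530) = 3.3754387

3.37544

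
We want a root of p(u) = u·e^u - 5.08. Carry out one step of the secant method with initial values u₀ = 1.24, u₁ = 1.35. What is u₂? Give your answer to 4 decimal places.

1.3348

p(1.24) = -0.795039, p(1.35) = 0.127524
u₂ = 1.350000 − 0.127524·(1.350000 − 1.240000) / (0.127524 − (-0.795039)) = 1.350000 − (0.014028)/(0.922564) = 1.334795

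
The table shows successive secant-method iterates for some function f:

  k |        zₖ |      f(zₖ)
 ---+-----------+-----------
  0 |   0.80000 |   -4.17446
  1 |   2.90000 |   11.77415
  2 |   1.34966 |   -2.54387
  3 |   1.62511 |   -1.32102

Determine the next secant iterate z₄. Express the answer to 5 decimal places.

z₄ = 1.62511 − (-1.32102)·(1.62511 − 1.34966) / (-1.32102 − (-2.54387))
   = 1.62511 − (-0.3638750)/(1.2228500) = 1.9226730

1.92267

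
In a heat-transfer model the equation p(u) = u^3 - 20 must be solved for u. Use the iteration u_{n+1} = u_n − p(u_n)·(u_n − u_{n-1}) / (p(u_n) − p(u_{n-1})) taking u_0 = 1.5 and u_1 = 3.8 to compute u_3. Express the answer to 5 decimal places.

2.55415

p(1.5) = -16.6250000, p(3.8) = 34.8720000
u_2 = 3.8000000 − 34.8720000·(3.8000000 − 1.5000000) / (34.8720000 − (-16.6250000)) = 3.8000000 − (80.2056000)/(51.4970000) = 2.2425190
p(2.2425190) = -8.7226156
u_3 = 2.2425190 − (-8.7226156)·(2.2425190 − 3.8000000) / (-8.7226156 − 34.8720000) = 2.2425190 − (13.5853083)/(-43.5946156) = 2.5541471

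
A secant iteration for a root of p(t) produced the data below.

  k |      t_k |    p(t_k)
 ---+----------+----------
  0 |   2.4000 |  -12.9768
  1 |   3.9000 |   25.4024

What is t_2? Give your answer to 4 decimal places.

t_2 = 3.9000 − 25.4024·(3.9000 − 2.4000) / (25.4024 − (-12.9768))
   = 3.9000 − (38.103600)/(38.379200) = 2.907181

2.9072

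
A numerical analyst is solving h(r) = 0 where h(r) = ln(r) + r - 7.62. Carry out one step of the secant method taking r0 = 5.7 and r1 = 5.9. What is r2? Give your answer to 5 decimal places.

5.85313

h(5.7) = -0.1795338, h(5.9) = 0.0549524
r2 = 5.9000000 − 0.0549524·(5.9000000 − 5.7000000) / (0.0549524 − (-0.1795338)) = 5.9000000 − (0.0109905)/(0.2344862) = 5.8531296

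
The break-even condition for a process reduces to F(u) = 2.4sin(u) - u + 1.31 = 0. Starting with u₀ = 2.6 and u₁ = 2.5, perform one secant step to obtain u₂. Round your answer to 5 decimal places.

2.58235

F(2.6) = -0.0527967, F(2.5) = 0.2463331
u₂ = 2.5000000 − 0.2463331·(2.5000000 − 2.6000000) / (0.2463331 − (-0.0527967)) = 2.5000000 − (-0.0246333)/(0.2991299) = 2.5823499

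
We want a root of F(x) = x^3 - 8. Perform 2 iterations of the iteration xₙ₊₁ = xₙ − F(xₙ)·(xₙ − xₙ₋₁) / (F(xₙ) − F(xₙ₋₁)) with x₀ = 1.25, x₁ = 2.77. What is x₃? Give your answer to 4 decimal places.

1.9113

F(1.25) = -6.046875, F(2.77) = 13.253933
x₂ = 2.770000 − 13.253933·(2.770000 − 1.250000) / (13.253933 − (-6.046875)) = 2.770000 − (20.145978)/(19.300808) = 1.726211
F(1.726211) = -2.856232
x₃ = 1.726211 − (-2.856232)·(1.726211 − 2.770000) / (-2.856232 − 13.253933) = 1.726211 − (2.981305)/(-16.110165) = 1.911268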